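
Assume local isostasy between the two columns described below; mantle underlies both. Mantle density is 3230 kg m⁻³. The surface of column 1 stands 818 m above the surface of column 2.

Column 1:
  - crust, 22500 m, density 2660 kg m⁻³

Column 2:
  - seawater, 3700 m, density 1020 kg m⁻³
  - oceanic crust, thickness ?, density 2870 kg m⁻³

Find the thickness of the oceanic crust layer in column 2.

5570 m

Take the compensation level at the base of the deeper column (depth z_c below the surface of column 1) and equate Σ ρ_i t_i down to z_c; mantle fills any gap and the z_c terms cancel.
Column 1: 22500×2660 + (z_c − 22500)×3230
Column 2: 818×0 + 3700×1020 + x×2870 + (z_c − 818 − 3700 − x)×3230
The z_c×3230 term appears on both sides and cancels. Collect the known terms of each column as K = Σ(ρt)_known − 3230 × (depth of known layers): K_1 = 59850000 − 3230×22500 = −12825000; K_2 = 3774000 − 3230×(818 + 3700) = −10819140.
Balance: K_1 = K_2 − x×(3230 − 2870), so x = (K_2 − K_1)/(3230 − 2870) = 2005860/360 = 5570 m.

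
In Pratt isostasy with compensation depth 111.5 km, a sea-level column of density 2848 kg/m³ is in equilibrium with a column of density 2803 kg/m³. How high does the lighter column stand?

ρ_ref D = ρ (D + h) → h = D (ρ_ref − ρ)/ρ.
h = 111.5 km × (2848 − 2803)/2803 = 1.79 km.

1.79 km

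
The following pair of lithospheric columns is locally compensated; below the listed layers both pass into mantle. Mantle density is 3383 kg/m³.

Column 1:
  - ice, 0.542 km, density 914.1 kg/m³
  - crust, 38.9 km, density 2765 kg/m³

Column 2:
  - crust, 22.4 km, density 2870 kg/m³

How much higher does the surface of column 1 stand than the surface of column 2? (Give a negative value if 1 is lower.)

4.1 km

For any compensation level in the mantle, the mantle terms cancel and isostasy reduces to e = (Σt_1 − Σt_2) − (Σ(ρt)_1 − Σ(ρt)_2) / ρ_m.
Σt_1 = 39.442 km; Σt_2 = 22.4 km; Σ(ρt)_1 = 108053.942; Σ(ρt)_2 = 64288 (in km·kg/m³).
e = (39.442 − 22.4) − (108053.942 − 64288) / 3383 = 4.1 km.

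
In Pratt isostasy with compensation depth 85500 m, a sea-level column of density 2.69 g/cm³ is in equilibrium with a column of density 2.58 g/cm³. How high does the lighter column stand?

ρ_ref D = ρ (D + h) → h = D (ρ_ref − ρ)/ρ.
h = 85500 m × (2.69 − 2.58)/2.58 = 3650 m.

3650 m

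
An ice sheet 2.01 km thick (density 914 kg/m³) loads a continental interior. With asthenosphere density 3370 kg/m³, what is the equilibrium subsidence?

0.545 km

Isostatic balance requires: the ice load ρ_ice t is balanced by mantle displaced below, ρ_m s.
s = t ρ_ice / ρ_m = 2.01 km × 914/3370 = 0.545 km.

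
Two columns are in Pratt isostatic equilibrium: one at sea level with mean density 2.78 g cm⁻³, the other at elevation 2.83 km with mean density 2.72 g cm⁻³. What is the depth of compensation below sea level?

128 km

ρ_ref D = ρ (D + h) → D (ρ_ref − ρ) = ρ h.
D = ρ h/(ρ_ref − ρ) = 2.72 × 2.83 km/(2.78 − 2.72) = 128 km.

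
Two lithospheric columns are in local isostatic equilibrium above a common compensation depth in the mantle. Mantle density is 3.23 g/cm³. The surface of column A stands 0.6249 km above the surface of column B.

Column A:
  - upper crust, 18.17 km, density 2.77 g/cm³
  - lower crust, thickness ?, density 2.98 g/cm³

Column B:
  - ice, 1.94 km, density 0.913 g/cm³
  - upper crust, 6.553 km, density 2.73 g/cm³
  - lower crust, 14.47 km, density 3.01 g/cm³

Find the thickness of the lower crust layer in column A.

18.5 km

Take the compensation level at the base of the deeper column (depth z_c below the surface of column A) and equate Σ ρ_i t_i down to z_c; mantle fills any gap and the z_c terms cancel.
Column A: 18.17×2.77 + x×2.98 + (z_c − 18.17 − x)×3.23
Column B: 0.6249×0 + 1.94×0.913 + 6.553×2.73 + 14.47×3.01 + (z_c − 0.6249 − 22.963)×3.23
The z_c×3.23 term appears on both sides and cancels. Collect the known terms of each column as K = Σ(ρt)_known − 3.23 × (depth of known layers): K_A = 50.3309 − 3.23×18.17 = −8.3582; K_B = 63.21561 − 3.23×(0.6249 + 22.963) = −12.973307.
Balance: K_A − x×(3.23 − 2.98) = K_B, so x = (K_A − K_B)/(3.23 − 2.98) = 4.61511/0.25 = 18.5 km.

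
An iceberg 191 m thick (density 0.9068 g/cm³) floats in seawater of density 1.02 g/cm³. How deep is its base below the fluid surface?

Draft d = t ρ_obj/ρ_fluid = 191 m × 0.9068/1.02 = 170 m.

170 m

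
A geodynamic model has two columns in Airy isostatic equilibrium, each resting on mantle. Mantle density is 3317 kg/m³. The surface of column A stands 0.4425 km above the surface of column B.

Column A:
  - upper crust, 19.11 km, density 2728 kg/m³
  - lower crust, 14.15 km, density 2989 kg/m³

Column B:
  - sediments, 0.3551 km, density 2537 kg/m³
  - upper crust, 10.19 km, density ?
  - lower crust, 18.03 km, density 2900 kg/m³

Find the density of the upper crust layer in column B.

Take the compensation level at the base of the deeper column (depth z_c below the surface of column A) and equate Σ ρ_i t_i down to z_c; mantle fills any gap and the z_c terms cancel.
Column A: 19.11×2728 + 14.15×2989 + (z_c − 33.26)×3317
Column B: 0.4425×0 + 0.3551×2537 + 10.19×ρ + 18.03×2900 + (z_c − 0.4425 − 28.5751)×3317
The z_c×3317 term appears on both sides and cancels. Collect the known terms of each column as K = Σ(ρt)_known − 3317 × (depth of known layers): K_A = 94426.43 − 3317×33.26 = −15896.99; K_B = 53187.8887 − 3317×(0.4425 + 28.5751) = −43063.4905.
Balance: K_A = K_B + 10.19×ρ, so ρ = (K_A − K_B)/10.19 = 27166.5/10.19 = 2670 kg/m³.

2670 kg/m³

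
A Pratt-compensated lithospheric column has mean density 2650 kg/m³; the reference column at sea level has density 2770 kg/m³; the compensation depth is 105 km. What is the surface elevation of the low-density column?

ρ_ref D = ρ (D + h) → h = D (ρ_ref − ρ)/ρ.
h = 105 km × (2770 − 2650)/2650 = 4.75 km.

4.75 km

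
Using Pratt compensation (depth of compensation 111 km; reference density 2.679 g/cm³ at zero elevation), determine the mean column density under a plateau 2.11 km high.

Pratt balance: ρ_ref D = ρ (D + h).
ρ = ρ_ref D/(D + h) = 2.679 × 111 km/(111 km + 2.11 km) = 2.63 g/cm³.

2.63 g/cm³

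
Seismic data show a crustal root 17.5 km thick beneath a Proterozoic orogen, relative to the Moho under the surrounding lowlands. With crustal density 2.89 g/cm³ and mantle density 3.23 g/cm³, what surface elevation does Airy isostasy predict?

2.06 km

By Archimedes' principle applied to the lithosphere: ρ_c h = (ρ_m − ρ_c) r.
h = r (ρ_m − ρ_c) / ρ_c = 17.5 km × (3.23 − 2.89) / 2.89 = 2.06 km.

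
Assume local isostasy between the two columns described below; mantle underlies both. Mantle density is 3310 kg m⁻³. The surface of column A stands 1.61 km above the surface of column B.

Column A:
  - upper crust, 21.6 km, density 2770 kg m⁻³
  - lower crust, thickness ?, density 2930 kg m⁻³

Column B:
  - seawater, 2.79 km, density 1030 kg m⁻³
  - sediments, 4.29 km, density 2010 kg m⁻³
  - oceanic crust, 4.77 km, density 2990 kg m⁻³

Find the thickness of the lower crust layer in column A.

Take the compensation level at the base of the deeper column (depth z_c below the surface of column A) and equate Σ ρ_i t_i down to z_c; mantle fills any gap and the z_c terms cancel.
Column A: 21.6×2770 + x×2930 + (z_c − 21.6 − x)×3310
Column B: 1.61×0 + 2.79×1030 + 4.29×2010 + 4.77×2990 + (z_c − 1.61 − 11.85)×3310
The z_c×3310 term appears on both sides and cancels. Collect the known terms of each column as K = Σ(ρt)_known − 3310 × (depth of known layers): K_A = 59832 − 3310×21.6 = −11664; K_B = 25758.9 − 3310×(1.61 + 11.85) = −18793.7.
Balance: K_A − x×(3310 − 2930) = K_B, so x = (K_A − K_B)/(3310 − 2930) = 7129.7/380 = 18.8 km.

18.8 km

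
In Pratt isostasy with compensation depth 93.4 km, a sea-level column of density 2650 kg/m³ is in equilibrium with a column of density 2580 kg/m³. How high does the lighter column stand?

ρ_ref D = ρ (D + h) → h = D (ρ_ref − ρ)/ρ.
h = 93.4 km × (2650 − 2580)/2580 = 2.53 km.

2.53 km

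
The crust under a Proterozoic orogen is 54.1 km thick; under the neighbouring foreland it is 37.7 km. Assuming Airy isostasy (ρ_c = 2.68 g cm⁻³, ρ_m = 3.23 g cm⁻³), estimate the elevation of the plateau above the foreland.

2.79 km

Excess crust Δ = 54.1 km − 37.7 km = 16.4 km, split between elevation h and root r with h + r = Δ.
Airy balance ρ_c h = (ρ_m − ρ_c) r gives r = h ρ_c/(ρ_m − ρ_c), so h (1 + ρ_c/(ρ_m − ρ_c)) = Δ, i.e. h = Δ (ρ_m − ρ_c)/ρ_m.
h = 16.4 km × 0.55/3.23 = 2.79 km.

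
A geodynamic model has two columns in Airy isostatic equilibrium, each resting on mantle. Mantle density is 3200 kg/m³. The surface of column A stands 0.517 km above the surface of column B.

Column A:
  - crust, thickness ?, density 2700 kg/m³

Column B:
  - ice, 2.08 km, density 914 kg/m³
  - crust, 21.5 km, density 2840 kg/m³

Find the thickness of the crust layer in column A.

Take the compensation level at the base of the deeper column (depth z_c below the surface of column A) and equate Σ ρ_i t_i down to z_c; mantle fills any gap and the z_c terms cancel.
Column A: x×2700 + (z_c − 0 − x)×3200
Column B: 0.517×0 + 2.08×914 + 21.5×2840 + (z_c − 0.517 − 23.58)×3200
The z_c×3200 term appears on both sides and cancels. Collect the known terms of each column as K = Σ(ρt)_known − 3200 × (depth of known layers): K_A = 0 − 3200×0 = 0; K_B = 62961.12 − 3200×(0.517 + 23.58) = −14149.28.
Balance: K_A − x×(3200 − 2700) = K_B, so x = (K_A − K_B)/(3200 − 2700) = 14149.3/500 = 28.3 km.

28.3 km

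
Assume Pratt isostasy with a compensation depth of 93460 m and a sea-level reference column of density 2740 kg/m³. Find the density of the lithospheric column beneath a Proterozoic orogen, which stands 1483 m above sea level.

2700 kg/m³

Pratt balance: ρ_ref D = ρ (D + h).
ρ = ρ_ref D/(D + h) = 2740 × 93460 m/(93460 m + 1483 m) = 2700 kg/m³.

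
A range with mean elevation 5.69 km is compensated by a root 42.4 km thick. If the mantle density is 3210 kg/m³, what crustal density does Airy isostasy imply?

ρ_c h = (ρ_m − ρ_c) r → ρ_c (h + r) = ρ_m r → ρ_c = ρ_m r / (h + r).
ρ_c = 3210 × 42.4 km / (5.69 km + 42.4 km) = 2830 kg/m³.

2830 kg/m³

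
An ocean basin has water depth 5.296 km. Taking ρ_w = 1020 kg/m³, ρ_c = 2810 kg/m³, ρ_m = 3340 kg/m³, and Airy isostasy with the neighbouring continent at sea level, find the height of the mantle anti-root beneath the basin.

17.9 km

By Archimedes' principle applied to the lithosphere: replacing crust with seawater at the top is compensated by replacing crust with mantle at the base: d (ρ_c − ρ_w) = a (ρ_m − ρ_c).
a = d (ρ_c − ρ_w)/(ρ_m − ρ_c) = 5.296 km × 1790/530 = 17.9 km.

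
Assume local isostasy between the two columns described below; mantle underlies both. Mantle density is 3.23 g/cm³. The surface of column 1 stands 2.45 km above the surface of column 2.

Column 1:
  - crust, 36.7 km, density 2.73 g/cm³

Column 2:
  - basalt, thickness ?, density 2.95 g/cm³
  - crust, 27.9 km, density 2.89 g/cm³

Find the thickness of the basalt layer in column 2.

3.39 km

Take the compensation level at the base of the deeper column (depth z_c below the surface of column 1) and equate Σ ρ_i t_i down to z_c; mantle fills any gap and the z_c terms cancel.
Column 1: 36.7×2.73 + (z_c − 36.7)×3.23
Column 2: 2.45×0 + x×2.95 + 27.9×2.89 + (z_c − 2.45 − 27.9 − x)×3.23
The z_c×3.23 term appears on both sides and cancels. Collect the known terms of each column as K = Σ(ρt)_known − 3.23 × (depth of known layers): K_1 = 100.191 − 3.23×36.7 = −18.35; K_2 = 80.631 − 3.23×(2.45 + 27.9) = −17.3995.
Balance: K_1 = K_2 − x×(3.23 − 2.95), so x = (K_2 − K_1)/(3.23 − 2.95) = 0.9505/0.28 = 3.39 km.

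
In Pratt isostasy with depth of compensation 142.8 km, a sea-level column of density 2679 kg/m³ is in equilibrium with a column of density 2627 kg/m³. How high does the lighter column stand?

2.83 km

ρ_ref D = ρ (D + h) → h = D (ρ_ref − ρ)/ρ.
h = 142.8 km × (2679 − 2627)/2627 = 2.83 km.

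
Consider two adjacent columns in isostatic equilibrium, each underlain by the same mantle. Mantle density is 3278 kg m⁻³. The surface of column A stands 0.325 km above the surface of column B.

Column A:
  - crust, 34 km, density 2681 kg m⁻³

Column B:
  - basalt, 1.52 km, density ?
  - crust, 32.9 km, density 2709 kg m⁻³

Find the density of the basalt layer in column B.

Take the compensation level at the base of the deeper column (depth z_c below the surface of column A) and equate Σ ρ_i t_i down to z_c; mantle fills any gap and the z_c terms cancel.
Column A: 34×2681 + (z_c − 34)×3278
Column B: 0.325×0 + 1.52×ρ + 32.9×2709 + (z_c − 0.325 − 34.42)×3278
The z_c×3278 term appears on both sides and cancels. Collect the known terms of each column as K = Σ(ρt)_known − 3278 × (depth of known layers): K_A = 91154 − 3278×34 = −20298; K_B = 89126.1 − 3278×(0.325 + 34.42) = −24768.01.
Balance: K_A = K_B + 1.52×ρ, so ρ = (K_A − K_B)/1.52 = 4470.01/1.52 = 2940 kg m⁻³.

2940 kg m⁻³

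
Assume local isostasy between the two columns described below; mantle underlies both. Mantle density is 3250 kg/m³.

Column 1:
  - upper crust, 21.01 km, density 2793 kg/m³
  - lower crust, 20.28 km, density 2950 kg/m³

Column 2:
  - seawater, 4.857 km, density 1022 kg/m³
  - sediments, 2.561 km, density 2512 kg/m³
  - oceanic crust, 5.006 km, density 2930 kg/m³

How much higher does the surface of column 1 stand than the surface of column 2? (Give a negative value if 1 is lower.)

0.422 km

For any compensation level in the mantle, the mantle terms cancel and isostasy reduces to e = (Σt_1 − Σt_2) − (Σ(ρt)_1 − Σ(ρt)_2) / ρ_m.
Σt_1 = 41.29 km; Σt_2 = 12.424 km; Σ(ρt)_1 = 118506.93; Σ(ρt)_2 = 26064.666 (in km·kg/m³).
e = (41.29 − 12.424) − (118506.93 − 26064.666) / 3250 = 0.422 km.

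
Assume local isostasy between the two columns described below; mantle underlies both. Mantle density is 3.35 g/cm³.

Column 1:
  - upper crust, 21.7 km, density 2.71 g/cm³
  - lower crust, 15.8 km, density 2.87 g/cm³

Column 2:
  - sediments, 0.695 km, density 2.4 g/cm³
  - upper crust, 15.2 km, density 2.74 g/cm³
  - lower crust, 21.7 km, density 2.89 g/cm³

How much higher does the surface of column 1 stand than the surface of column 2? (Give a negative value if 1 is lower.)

For any compensation level in the mantle, the mantle terms cancel and isostasy reduces to e = (Σt_1 − Σt_2) − (Σ(ρt)_1 − Σ(ρt)_2) / ρ_m.
Σt_1 = 37.5 km; Σt_2 = 37.595 km; Σ(ρt)_1 = 104.153; Σ(ρt)_2 = 106.029 (in km·g/cm³).
e = (37.5 − 37.595) − (104.153 − 106.029) / 3.35 = 0.465 km.

0.465 km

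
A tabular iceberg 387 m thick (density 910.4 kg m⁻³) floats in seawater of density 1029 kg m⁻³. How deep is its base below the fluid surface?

Draft d = t ρ_obj/ρ_fluid = 387 m × 910.4/1029 = 342 m.

342 m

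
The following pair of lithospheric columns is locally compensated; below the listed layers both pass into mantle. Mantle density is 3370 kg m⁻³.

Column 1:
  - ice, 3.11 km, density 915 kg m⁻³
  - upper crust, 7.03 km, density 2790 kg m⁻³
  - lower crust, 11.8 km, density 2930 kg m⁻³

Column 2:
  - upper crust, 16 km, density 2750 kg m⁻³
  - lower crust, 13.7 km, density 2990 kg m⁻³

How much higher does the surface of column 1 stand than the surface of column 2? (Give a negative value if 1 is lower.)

0.528 km

For any compensation level in the mantle, the mantle terms cancel and isostasy reduces to e = (Σt_1 − Σt_2) − (Σ(ρt)_1 − Σ(ρt)_2) / ρ_m.
Σt_1 = 21.94 km; Σt_2 = 29.7 km; Σ(ρt)_1 = 57033.35; Σ(ρt)_2 = 84963 (in km·kg m⁻³).
e = (21.94 − 29.7) − (57033.35 − 84963) / 3370 = 0.528 km.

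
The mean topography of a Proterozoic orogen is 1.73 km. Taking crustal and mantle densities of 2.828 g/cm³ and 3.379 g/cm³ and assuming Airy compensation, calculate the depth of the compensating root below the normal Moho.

8.88 km

Isostatic balance requires: the weight of the topography is balanced by the buoyancy of the root, ρ_c h = (ρ_m − ρ_c) r.
r = h · ρ_c / (ρ_m − ρ_c) = 1.73 km × 2.828 / (3.379 − 2.828) = 8.88 km.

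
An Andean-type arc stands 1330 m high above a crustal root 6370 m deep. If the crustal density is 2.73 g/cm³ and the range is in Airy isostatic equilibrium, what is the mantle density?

Airy balance: ρ_c h = (ρ_m − ρ_c) r → ρ_m = ρ_c (1 + h/r).
ρ_m = 2.73 × (1 + 1330 m/6370 m) = 3.3 g/cm³.

3.3 g/cm³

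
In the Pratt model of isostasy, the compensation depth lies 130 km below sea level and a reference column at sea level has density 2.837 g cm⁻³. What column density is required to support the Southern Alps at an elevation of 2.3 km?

2.79 g cm⁻³

Pratt balance: ρ_ref D = ρ (D + h).
ρ = ρ_ref D/(D + h) = 2.837 × 130 km/(130 km + 2.3 km) = 2.79 g cm⁻³.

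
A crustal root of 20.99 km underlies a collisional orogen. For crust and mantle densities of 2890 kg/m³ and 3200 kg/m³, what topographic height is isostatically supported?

2.25 km

Isostatic balance requires: ρ_c h = (ρ_m − ρ_c) r.
h = r (ρ_m − ρ_c) / ρ_c = 20.99 km × (3200 − 2890) / 2890 = 2.25 km.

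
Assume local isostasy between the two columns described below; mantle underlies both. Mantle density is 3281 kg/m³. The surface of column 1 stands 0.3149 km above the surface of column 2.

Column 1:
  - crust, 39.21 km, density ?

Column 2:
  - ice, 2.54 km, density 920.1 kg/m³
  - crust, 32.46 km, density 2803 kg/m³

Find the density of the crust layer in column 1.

2710 kg/m³

Take the compensation level at the base of the deeper column (depth z_c below the surface of column 1) and equate Σ ρ_i t_i down to z_c; mantle fills any gap and the z_c terms cancel.
Column 1: 39.21×ρ + (z_c − 39.21)×3281
Column 2: 0.3149×0 + 2.54×920.1 + 32.46×2803 + (z_c − 0.3149 − 35)×3281
The z_c×3281 term appears on both sides and cancels. Collect the known terms of each column as K = Σ(ρt)_known − 3281 × (depth of known layers): K_1 = 0 − 3281×39.21 = −128648.01; K_2 = 93322.434 − 3281×(0.3149 + 35) = −22545.7529.
Balance: K_1 + 39.21×ρ = K_2, so ρ = (K_2 − K_1)/39.21 = 106102/39.21 = 2710 kg/m³.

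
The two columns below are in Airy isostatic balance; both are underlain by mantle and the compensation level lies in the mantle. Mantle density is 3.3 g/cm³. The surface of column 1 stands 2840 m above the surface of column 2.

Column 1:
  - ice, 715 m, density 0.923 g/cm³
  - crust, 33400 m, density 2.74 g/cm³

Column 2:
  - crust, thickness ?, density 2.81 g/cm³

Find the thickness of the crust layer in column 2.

Take the compensation level at the base of the deeper column (depth z_c below the surface of column 1) and equate Σ ρ_i t_i down to z_c; mantle fills any gap and the z_c terms cancel.
Column 1: 715×0.923 + 33400×2.74 + (z_c − 34115)×3.3
Column 2: 2840×0 + x×2.81 + (z_c − 2840 − 0 − x)×3.3
The z_c×3.3 term appears on both sides and cancels. Collect the known terms of each column as K = Σ(ρt)_known − 3.3 × (depth of known layers): K_1 = 92175.945 − 3.3×34115 = −20403.555; K_2 = 0 − 3.3×(2840 + 0) = −9372.
Balance: K_1 = K_2 − x×(3.3 − 2.81), so x = (K_2 − K_1)/(3.3 − 2.81) = 11031.6/0.49 = 22500 m.

22500 m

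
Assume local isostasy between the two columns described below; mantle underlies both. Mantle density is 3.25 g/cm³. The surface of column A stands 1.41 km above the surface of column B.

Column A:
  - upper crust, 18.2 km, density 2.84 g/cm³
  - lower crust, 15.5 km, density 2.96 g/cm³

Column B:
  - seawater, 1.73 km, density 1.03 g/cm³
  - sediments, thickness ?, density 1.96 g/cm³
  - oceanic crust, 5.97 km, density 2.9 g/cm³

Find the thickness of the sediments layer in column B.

1.12 km

Take the compensation level at the base of the deeper column (depth z_c below the surface of column A) and equate Σ ρ_i t_i down to z_c; mantle fills any gap and the z_c terms cancel.
Column A: 18.2×2.84 + 15.5×2.96 + (z_c − 33.7)×3.25
Column B: 1.41×0 + 1.73×1.03 + x×1.96 + 5.97×2.9 + (z_c − 1.41 − 7.7 − x)×3.25
The z_c×3.25 term appears on both sides and cancels. Collect the known terms of each column as K = Σ(ρt)_known − 3.25 × (depth of known layers): K_A = 97.568 − 3.25×33.7 = −11.957; K_B = 19.0949 − 3.25×(1.41 + 7.7) = −10.5126.
Balance: K_A = K_B − x×(3.25 − 1.96), so x = (K_B − K_A)/(3.25 − 1.96) = 1.4444/1.29 = 1.12 km.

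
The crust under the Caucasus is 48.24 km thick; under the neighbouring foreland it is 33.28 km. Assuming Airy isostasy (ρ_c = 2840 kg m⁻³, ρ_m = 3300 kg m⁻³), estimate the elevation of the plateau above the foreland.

Excess crust Δ = 48.24 km − 33.28 km = 14.96 km, split between elevation h and root r with h + r = Δ.
Airy balance ρ_c h = (ρ_m − ρ_c) r gives r = h ρ_c/(ρ_m − ρ_c), so h (1 + ρ_c/(ρ_m − ρ_c)) = Δ, i.e. h = Δ (ρ_m − ρ_c)/ρ_m.
h = 14.96 km × 460/3300 = 2.09 km.

2.09 km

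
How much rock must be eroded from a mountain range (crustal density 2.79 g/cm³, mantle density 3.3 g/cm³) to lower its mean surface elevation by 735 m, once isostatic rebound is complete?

4760 m

Net drop Δ = e − u = e − e ρ_c/ρ_m = e (ρ_m − ρ_c)/ρ_m.
e = Δ ρ_m/(ρ_m − ρ_c) = 735 m × 3.3/0.51 = 4760 m.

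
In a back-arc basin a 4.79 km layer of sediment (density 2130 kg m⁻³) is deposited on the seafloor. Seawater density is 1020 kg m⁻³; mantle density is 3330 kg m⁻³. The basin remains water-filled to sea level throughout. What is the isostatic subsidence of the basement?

Submarine loading: the sediment displaces seawater, and the subsidence is in turn flooded, so s (ρ_m − ρ_w) = t (ρ_sed − ρ_w).
s = 4.79 km × (2130 − 1020) / (3330 − 1020) = 2.3 km.

2.3 km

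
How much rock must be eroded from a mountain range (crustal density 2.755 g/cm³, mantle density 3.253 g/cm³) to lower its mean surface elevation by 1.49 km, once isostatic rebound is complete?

Net drop Δ = e − u = e − e ρ_c/ρ_m = e (ρ_m − ρ_c)/ρ_m.
e = Δ ρ_m/(ρ_m − ρ_c) = 1.49 km × 3.253/0.498 = 9.73 km.

9.73 km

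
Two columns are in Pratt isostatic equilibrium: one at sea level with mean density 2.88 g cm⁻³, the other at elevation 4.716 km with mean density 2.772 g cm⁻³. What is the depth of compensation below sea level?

ρ_ref D = ρ (D + h) → D (ρ_ref − ρ) = ρ h.
D = ρ h/(ρ_ref − ρ) = 2.772 × 4.716 km/(2.88 − 2.772) = 121 km.

121 km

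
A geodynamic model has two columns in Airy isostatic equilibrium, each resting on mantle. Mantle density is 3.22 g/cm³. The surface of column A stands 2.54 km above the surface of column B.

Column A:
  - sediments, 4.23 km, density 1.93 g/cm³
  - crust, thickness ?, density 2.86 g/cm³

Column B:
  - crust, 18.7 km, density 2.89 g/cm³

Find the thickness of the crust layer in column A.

Take the compensation level at the base of the deeper column (depth z_c below the surface of column A) and equate Σ ρ_i t_i down to z_c; mantle fills any gap and the z_c terms cancel.
Column A: 4.23×1.93 + x×2.86 + (z_c − 4.23 − x)×3.22
Column B: 2.54×0 + 18.7×2.89 + (z_c − 2.54 − 18.7)×3.22
The z_c×3.22 term appears on both sides and cancels. Collect the known terms of each column as K = Σ(ρt)_known − 3.22 × (depth of known layers): K_A = 8.1639 − 3.22×4.23 = −5.4567; K_B = 54.043 − 3.22×(2.54 + 18.7) = −14.3498.
Balance: K_A − x×(3.22 − 2.86) = K_B, so x = (K_A − K_B)/(3.22 − 2.86) = 8.8931/0.36 = 24.7 km.

24.7 km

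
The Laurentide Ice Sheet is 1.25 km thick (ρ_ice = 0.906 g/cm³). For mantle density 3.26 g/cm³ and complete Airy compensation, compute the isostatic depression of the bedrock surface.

Equating mass per unit area of the two columns: the ice load ρ_ice t is balanced by mantle displaced below, ρ_m s.
s = t ρ_ice / ρ_m = 1.25 km × 0.906/3.26 = 0.347 km.

0.347 km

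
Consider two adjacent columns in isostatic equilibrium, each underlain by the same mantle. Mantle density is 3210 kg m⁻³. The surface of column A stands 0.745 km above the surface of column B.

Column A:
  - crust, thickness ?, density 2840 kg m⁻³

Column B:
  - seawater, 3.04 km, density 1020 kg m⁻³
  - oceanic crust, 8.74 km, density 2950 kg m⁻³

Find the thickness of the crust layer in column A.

30.6 km

Take the compensation level at the base of the deeper column (depth z_c below the surface of column A) and equate Σ ρ_i t_i down to z_c; mantle fills any gap and the z_c terms cancel.
Column A: x×2840 + (z_c − 0 − x)×3210
Column B: 0.745×0 + 3.04×1020 + 8.74×2950 + (z_c − 0.745 − 11.78)×3210
The z_c×3210 term appears on both sides and cancels. Collect the known terms of each column as K = Σ(ρt)_known − 3210 × (depth of known layers): K_A = 0 − 3210×0 = 0; K_B = 28883.8 − 3210×(0.745 + 11.78) = −11321.45.
Balance: K_A − x×(3210 − 2840) = K_B, so x = (K_A − K_B)/(3210 − 2840) = 11321.5/370 = 30.6 km.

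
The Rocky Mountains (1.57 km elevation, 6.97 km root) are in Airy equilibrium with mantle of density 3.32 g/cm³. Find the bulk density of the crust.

ρ_c h = (ρ_m − ρ_c) r → ρ_c (h + r) = ρ_m r → ρ_c = ρ_m r / (h + r).
ρ_c = 3.32 × 6.97 km / (1.57 km + 6.97 km) = 2.71 g/cm³.

2.71 g/cm³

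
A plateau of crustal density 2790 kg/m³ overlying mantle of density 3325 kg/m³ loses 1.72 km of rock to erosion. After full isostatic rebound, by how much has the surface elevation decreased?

0.277 km

Rebound u = e ρ_c/ρ_m = 1.72 km × 2790/3325 = 1.443 km.
Net surface drop = e − u = 1.72 km − 1.443 km = e (ρ_m − ρ_c)/ρ_m = 0.277 km.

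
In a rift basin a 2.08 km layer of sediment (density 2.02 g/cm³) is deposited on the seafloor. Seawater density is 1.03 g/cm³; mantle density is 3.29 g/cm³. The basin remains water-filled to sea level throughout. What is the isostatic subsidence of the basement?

0.911 km

Submarine loading: the sediment displaces seawater, and the subsidence is in turn flooded, so s (ρ_m − ρ_w) = t (ρ_sed − ρ_w).
s = 2.08 km × (2.02 − 1.03) / (3.29 − 1.03) = 0.911 km.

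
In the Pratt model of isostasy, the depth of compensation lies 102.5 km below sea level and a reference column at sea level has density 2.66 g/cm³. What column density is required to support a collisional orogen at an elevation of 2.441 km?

Pratt balance: ρ_ref D = ρ (D + h).
ρ = ρ_ref D/(D + h) = 2.66 × 102.5 km/(102.5 km + 2.441 km) = 2.6 g/cm³.

2.6 g/cm³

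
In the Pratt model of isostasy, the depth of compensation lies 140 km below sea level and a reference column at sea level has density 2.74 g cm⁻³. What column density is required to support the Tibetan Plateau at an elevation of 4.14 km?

2.66 g cm⁻³

Pratt balance: ρ_ref D = ρ (D + h).
ρ = ρ_ref D/(D + h) = 2.74 × 140 km/(140 km + 4.14 km) = 2.66 g cm⁻³.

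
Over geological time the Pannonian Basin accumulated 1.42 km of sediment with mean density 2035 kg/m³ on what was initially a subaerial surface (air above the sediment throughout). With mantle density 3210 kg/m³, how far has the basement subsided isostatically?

Subaerial load: s = t ρ_sed / ρ_m = 1.42 km × 2035/3210 = 0.9 km.

0.9 km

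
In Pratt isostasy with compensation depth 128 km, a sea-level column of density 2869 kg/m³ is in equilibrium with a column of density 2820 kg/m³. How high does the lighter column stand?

ρ_ref D = ρ (D + h) → h = D (ρ_ref − ρ)/ρ.
h = 128 km × (2869 − 2820)/2820 = 2.22 km.

2.22 km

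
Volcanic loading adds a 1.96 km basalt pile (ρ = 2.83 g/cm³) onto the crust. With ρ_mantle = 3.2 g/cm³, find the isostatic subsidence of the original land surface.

1.73 km

Subaerial loading: s = t ρ_load / ρ_m.
s = 1.96 km × 2.83/3.2 = 1.73 km.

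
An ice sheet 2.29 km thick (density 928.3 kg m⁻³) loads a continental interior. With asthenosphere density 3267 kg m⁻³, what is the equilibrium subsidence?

0.651 km

For local isostatic compensation: the ice load ρ_ice t is balanced by mantle displaced below, ρ_m s.
s = t ρ_ice / ρ_m = 2.29 km × 928.3/3267 = 0.651 km.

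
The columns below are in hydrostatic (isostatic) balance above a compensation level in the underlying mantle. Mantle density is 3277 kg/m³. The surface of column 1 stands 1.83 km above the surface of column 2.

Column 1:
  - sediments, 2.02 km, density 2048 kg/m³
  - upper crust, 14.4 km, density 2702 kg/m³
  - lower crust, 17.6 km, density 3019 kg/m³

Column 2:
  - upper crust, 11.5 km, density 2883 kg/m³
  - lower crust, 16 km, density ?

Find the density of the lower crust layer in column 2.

Take the compensation level at the base of the deeper column (depth z_c below the surface of column 1) and equate Σ ρ_i t_i down to z_c; mantle fills any gap and the z_c terms cancel.
Column 1: 2.02×2048 + 14.4×2702 + 17.6×3019 + (z_c − 34.02)×3277
Column 2: 1.83×0 + 11.5×2883 + 16×ρ + (z_c − 1.83 − 27.5)×3277
The z_c×3277 term appears on both sides and cancels. Collect the known terms of each column as K = Σ(ρt)_known − 3277 × (depth of known layers): K_1 = 96180.16 − 3277×34.02 = −15303.38; K_2 = 33154.5 − 3277×(1.83 + 27.5) = −62959.91.
Balance: K_1 = K_2 + 16×ρ, so ρ = (K_1 − K_2)/16 = 47656.5/16 = 2980 kg/m³.

2980 kg/m³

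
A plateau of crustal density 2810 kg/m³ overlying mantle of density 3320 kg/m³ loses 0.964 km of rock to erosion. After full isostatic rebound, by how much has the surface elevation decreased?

0.148 km

Rebound u = e ρ_c/ρ_m = 0.964 km × 2810/3320 = 0.8159 km.
Net surface drop = e − u = 0.964 km − 0.8159 km = e (ρ_m − ρ_c)/ρ_m = 0.148 km.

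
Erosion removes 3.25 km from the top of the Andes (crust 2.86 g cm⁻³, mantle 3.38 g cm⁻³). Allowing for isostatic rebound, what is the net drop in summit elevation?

Rebound u = e ρ_c/ρ_m = 3.25 km × 2.86/3.38 = 2.75 km.
Net surface drop = e − u = 3.25 km − 2.75 km = e (ρ_m − ρ_c)/ρ_m = 0.5 km.

0.5 km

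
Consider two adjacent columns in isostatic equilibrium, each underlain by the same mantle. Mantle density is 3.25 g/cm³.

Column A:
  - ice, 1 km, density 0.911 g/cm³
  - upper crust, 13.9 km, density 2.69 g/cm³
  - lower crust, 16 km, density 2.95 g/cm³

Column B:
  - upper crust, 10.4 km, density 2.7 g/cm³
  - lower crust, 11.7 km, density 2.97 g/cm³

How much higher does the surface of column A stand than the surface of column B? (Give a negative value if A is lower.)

1.82 km

For any compensation level in the mantle, the mantle terms cancel and isostasy reduces to e = (Σt_A − Σt_B) − (Σ(ρt)_A − Σ(ρt)_B) / ρ_m.
Σt_A = 30.9 km; Σt_B = 22.1 km; Σ(ρt)_A = 85.502; Σ(ρt)_B = 62.829 (in km·g/cm³).
e = (30.9 − 22.1) − (85.502 − 62.829) / 3.25 = 1.82 km.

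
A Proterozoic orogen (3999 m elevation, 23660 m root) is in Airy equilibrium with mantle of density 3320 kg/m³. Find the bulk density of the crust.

ρ_c h = (ρ_m − ρ_c) r → ρ_c (h + r) = ρ_m r → ρ_c = ρ_m r / (h + r).
ρ_c = 3320 × 23660 m / (3999 m + 23660 m) = 2840 kg/m³.

2840 kg/m³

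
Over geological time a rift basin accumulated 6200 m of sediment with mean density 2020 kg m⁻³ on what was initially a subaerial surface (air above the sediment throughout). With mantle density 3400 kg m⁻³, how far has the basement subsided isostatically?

3680 m

Subaerial load: s = t ρ_sed / ρ_m = 6200 m × 2020/3400 = 3680 m.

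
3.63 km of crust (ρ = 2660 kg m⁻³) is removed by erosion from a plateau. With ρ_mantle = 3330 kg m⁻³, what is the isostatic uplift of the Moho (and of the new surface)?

2.9 km

Unloading: uplift u = e ρ_c/ρ_m = 3.63 km × 2660/3330 = 2.9 km.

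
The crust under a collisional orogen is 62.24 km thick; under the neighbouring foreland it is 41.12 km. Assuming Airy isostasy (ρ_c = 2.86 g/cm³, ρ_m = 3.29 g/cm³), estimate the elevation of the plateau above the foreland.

2.76 km

Excess crust Δ = 62.24 km − 41.12 km = 21.12 km, split between elevation h and root r with h + r = Δ.
Airy balance ρ_c h = (ρ_m − ρ_c) r gives r = h ρ_c/(ρ_m − ρ_c), so h (1 + ρ_c/(ρ_m − ρ_c)) = Δ, i.e. h = Δ (ρ_m − ρ_c)/ρ_m.
h = 21.12 km × 0.43/3.29 = 2.76 km.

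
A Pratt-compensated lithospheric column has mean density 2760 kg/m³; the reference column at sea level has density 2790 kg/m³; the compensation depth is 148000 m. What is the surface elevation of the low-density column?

ρ_ref D = ρ (D + h) → h = D (ρ_ref − ρ)/ρ.
h = 148000 m × (2790 − 2760)/2760 = 1610 m.

1610 m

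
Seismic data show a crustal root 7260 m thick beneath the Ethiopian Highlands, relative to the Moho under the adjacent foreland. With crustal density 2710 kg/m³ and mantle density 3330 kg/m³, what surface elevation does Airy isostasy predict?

1660 m

For local isostatic compensation: ρ_c h = (ρ_m − ρ_c) r.
h = r (ρ_m − ρ_c) / ρ_c = 7260 m × (3330 − 2710) / 2710 = 1660 m.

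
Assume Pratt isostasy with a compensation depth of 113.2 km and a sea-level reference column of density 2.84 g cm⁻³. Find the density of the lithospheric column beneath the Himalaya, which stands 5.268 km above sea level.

Pratt balance: ρ_ref D = ρ (D + h).
ρ = ρ_ref D/(D + h) = 2.84 × 113.2 km/(113.2 km + 5.268 km) = 2.71 g cm⁻³.

2.71 g cm⁻³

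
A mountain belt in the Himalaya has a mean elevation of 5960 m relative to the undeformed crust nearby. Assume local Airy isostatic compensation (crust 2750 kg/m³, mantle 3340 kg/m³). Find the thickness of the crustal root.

27800 m

Balancing pressure at the compensation depth: the weight of the topography is balanced by the buoyancy of the root, ρ_c h = (ρ_m − ρ_c) r.
r = h · ρ_c / (ρ_m − ρ_c) = 5960 m × 2750 / (3340 − 2750) = 27800 m.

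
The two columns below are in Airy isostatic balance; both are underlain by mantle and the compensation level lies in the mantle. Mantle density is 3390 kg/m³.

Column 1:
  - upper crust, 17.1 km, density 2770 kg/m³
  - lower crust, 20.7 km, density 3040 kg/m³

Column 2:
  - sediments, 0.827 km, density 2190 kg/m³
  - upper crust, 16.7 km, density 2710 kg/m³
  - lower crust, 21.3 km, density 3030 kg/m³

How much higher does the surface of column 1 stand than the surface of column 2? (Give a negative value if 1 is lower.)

For any compensation level in the mantle, the mantle terms cancel and isostasy reduces to e = (Σt_1 − Σt_2) − (Σ(ρt)_1 − Σ(ρt)_2) / ρ_m.
Σt_1 = 37.8 km; Σt_2 = 38.827 km; Σ(ρt)_1 = 110295; Σ(ρt)_2 = 111607.13 (in km·kg/m³).
e = (37.8 − 38.827) − (110295 − 111607.13) / 3390 = −0.64 km.

−0.64 km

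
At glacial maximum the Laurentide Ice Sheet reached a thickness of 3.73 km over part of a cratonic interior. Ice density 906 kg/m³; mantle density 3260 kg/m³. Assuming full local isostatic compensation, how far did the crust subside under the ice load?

For local isostatic compensation: the ice load ρ_ice t is balanced by mantle displaced below, ρ_m s.
s = t ρ_ice / ρ_m = 3.73 km × 906/3260 = 1.04 km.

1.04 km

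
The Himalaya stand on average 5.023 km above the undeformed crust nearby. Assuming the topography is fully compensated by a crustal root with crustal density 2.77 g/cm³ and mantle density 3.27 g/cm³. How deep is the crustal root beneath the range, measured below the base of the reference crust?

27.8 km

By Archimedes' principle applied to the lithosphere: the weight of the topography is balanced by the buoyancy of the root, ρ_c h = (ρ_m − ρ_c) r.
r = h · ρ_c / (ρ_m − ρ_c) = 5.023 km × 2.77 / (3.27 − 2.77) = 27.8 km.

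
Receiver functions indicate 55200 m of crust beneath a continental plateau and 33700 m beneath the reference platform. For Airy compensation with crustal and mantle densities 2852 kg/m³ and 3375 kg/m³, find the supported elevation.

Excess crust Δ = 55200 m − 33700 m = 21500 m, split between elevation h and root r with h + r = Δ.
Airy balance ρ_c h = (ρ_m − ρ_c) r gives r = h ρ_c/(ρ_m − ρ_c), so h (1 + ρ_c/(ρ_m − ρ_c)) = Δ, i.e. h = Δ (ρ_m − ρ_c)/ρ_m.
h = 21500 m × 523/3375 = 3330 m.

3330 m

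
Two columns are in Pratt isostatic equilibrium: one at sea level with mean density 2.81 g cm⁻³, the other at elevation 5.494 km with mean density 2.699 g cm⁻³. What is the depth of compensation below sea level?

134 km

ρ_ref D = ρ (D + h) → D (ρ_ref − ρ) = ρ h.
D = ρ h/(ρ_ref − ρ) = 2.699 × 5.494 km/(2.81 − 2.699) = 134 km.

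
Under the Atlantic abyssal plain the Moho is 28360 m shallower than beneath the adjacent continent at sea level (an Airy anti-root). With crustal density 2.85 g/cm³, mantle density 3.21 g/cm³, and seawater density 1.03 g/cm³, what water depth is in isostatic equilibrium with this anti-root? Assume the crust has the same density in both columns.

Replacing a thickness d of crust by seawater at the top must be balanced by replacing crust with mantle at the base: d (ρ_c − ρ_w) = a (ρ_m − ρ_c).
d = a (ρ_m − ρ_c)/(ρ_c − ρ_w) = 28360 m × 0.36/1.82 = 5610 m.

5610 m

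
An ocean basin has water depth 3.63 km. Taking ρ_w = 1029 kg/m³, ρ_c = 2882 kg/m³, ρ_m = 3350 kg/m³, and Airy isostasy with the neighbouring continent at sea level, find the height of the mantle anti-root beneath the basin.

By Archimedes' principle applied to the lithosphere: replacing crust with seawater at the top is compensated by replacing crust with mantle at the base: d (ρ_c − ρ_w) = a (ρ_m − ρ_c).
a = d (ρ_c − ρ_w)/(ρ_m − ρ_c) = 3.63 km × 1853/468 = 14.4 km.

14.4 km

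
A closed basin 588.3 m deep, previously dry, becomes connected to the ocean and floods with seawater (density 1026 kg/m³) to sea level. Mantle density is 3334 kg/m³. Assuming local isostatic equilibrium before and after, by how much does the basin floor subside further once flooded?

After flooding the water column is d + s deep. Its weight must equal the weight of mantle displaced by the extra subsidence s: (d + s) ρ_w = s ρ_m.
s = d ρ_w / (ρ_m − ρ_w) = 588.3 m × 1026/(3334 − 1026) = 262 m.

262 m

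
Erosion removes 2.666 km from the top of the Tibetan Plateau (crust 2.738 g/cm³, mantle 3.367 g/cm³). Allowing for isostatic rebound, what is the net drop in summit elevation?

0.498 km

Rebound u = e ρ_c/ρ_m = 2.666 km × 2.738/3.367 = 2.168 km.
Net surface drop = e − u = 2.666 km − 2.168 km = e (ρ_m − ρ_c)/ρ_m = 0.498 km.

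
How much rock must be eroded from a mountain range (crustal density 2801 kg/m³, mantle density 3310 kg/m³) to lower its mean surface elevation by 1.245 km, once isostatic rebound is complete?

Net drop Δ = e − u = e − e ρ_c/ρ_m = e (ρ_m − ρ_c)/ρ_m.
e = Δ ρ_m/(ρ_m − ρ_c) = 1.245 km × 3310/509 = 8.1 km.

8.1 km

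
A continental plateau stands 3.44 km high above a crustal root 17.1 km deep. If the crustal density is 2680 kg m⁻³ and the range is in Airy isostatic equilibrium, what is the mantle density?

3220 kg m⁻³

Airy balance: ρ_c h = (ρ_m − ρ_c) r → ρ_m = ρ_c (1 + h/r).
ρ_m = 2680 × (1 + 3.44 km/17.1 km) = 3220 kg m⁻³.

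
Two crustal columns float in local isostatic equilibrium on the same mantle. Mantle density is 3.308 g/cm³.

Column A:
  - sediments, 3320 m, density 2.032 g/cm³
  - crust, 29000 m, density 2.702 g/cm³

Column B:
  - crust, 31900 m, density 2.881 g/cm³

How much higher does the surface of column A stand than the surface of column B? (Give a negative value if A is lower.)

For any compensation level in the mantle, the mantle terms cancel and isostasy reduces to e = (Σt_A − Σt_B) − (Σ(ρt)_A − Σ(ρt)_B) / ρ_m.
Σt_A = 32320 m; Σt_B = 31900 m; Σ(ρt)_A = 85104.24; Σ(ρt)_B = 91903.9 (in m·g/cm³).
e = (32320 − 31900) − (85104.24 − 91903.9) / 3.308 = 2480 m.

2480 m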